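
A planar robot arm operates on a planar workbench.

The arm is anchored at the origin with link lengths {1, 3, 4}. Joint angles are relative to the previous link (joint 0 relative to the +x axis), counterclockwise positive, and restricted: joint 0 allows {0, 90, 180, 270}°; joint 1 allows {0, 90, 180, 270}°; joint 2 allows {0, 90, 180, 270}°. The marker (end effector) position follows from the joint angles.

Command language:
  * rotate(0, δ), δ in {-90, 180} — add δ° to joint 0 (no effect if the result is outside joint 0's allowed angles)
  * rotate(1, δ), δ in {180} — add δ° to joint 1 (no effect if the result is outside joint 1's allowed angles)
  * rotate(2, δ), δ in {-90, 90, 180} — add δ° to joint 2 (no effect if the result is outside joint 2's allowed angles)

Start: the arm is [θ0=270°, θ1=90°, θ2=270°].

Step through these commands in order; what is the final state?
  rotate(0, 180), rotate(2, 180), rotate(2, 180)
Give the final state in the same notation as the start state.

start: [θ0=270°, θ1=90°, θ2=270°]
1. rotate(0, 180) → [θ0=90°, θ1=90°, θ2=270°]
2. rotate(2, 180) → [θ0=90°, θ1=90°, θ2=90°]
3. rotate(2, 180) → [θ0=90°, θ1=90°, θ2=270°]

[θ0=90°, θ1=90°, θ2=270°]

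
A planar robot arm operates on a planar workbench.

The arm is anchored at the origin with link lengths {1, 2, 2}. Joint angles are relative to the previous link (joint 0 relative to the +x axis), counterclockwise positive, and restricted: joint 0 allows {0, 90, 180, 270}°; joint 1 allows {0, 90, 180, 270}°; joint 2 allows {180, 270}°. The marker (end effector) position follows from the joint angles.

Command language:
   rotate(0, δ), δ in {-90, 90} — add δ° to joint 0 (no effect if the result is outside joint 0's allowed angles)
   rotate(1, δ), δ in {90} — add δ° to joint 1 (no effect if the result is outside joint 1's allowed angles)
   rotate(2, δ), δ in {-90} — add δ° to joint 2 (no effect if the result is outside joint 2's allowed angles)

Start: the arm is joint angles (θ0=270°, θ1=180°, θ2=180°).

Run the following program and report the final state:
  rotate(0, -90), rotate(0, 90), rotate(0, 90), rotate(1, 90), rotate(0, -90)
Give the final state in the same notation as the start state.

joint angles (θ0=270°, θ1=270°, θ2=180°)

initial: joint angles (θ0=270°, θ1=180°, θ2=180°)
step 1 (rotate(0, -90)): joint angles (θ0=180°, θ1=180°, θ2=180°)
step 2 (rotate(0, 90)): joint angles (θ0=270°, θ1=180°, θ2=180°)
step 3 (rotate(0, 90)): joint angles (θ0=0°, θ1=180°, θ2=180°)
step 4 (rotate(1, 90)): joint angles (θ0=0°, θ1=270°, θ2=180°)
step 5 (rotate(0, -90)): joint angles (θ0=270°, θ1=270°, θ2=180°)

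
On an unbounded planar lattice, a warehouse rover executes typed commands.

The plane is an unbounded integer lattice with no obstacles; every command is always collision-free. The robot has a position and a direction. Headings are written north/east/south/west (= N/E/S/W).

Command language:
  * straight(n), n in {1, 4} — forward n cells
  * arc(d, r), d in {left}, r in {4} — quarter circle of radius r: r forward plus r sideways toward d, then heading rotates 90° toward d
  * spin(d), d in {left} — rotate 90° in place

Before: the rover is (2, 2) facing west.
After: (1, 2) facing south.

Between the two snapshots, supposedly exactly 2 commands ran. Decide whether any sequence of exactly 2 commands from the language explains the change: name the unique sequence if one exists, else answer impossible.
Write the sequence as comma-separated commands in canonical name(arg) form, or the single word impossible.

key: running spin(left) before straight(1) would end elsewhere — order is forced
start: (2, 2) facing west
step 1 (straight(1)): (1, 2) facing west
step 2 (spin(left)): (1, 2) facing south
uniquely the one of 16 2-step routes that fits.

straight(1), spin(left)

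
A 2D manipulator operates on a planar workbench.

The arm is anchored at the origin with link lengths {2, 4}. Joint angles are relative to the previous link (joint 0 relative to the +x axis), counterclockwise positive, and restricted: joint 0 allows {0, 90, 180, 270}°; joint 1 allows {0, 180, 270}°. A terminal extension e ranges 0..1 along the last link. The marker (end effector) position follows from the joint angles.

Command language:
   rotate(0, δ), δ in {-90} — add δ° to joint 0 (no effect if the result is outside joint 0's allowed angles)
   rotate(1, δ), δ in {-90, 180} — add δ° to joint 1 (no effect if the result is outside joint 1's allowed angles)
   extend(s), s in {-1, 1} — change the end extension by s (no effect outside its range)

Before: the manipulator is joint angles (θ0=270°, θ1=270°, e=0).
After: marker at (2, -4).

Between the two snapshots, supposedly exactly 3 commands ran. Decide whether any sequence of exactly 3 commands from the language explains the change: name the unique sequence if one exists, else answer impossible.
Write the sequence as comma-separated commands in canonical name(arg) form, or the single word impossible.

rotate(0, -90), rotate(0, -90), rotate(0, -90)

start: joint angles (θ0=270°, θ1=270°, e=0)
[1] after rotate(0, -90): joint angles (θ0=180°, θ1=270°, e=0)
[2] after rotate(0, -90): joint angles (θ0=90°, θ1=270°, e=0)
[3] after rotate(0, -90): joint angles (θ0=0°, θ1=270°, e=0)
all 125 alternatives checked — unique.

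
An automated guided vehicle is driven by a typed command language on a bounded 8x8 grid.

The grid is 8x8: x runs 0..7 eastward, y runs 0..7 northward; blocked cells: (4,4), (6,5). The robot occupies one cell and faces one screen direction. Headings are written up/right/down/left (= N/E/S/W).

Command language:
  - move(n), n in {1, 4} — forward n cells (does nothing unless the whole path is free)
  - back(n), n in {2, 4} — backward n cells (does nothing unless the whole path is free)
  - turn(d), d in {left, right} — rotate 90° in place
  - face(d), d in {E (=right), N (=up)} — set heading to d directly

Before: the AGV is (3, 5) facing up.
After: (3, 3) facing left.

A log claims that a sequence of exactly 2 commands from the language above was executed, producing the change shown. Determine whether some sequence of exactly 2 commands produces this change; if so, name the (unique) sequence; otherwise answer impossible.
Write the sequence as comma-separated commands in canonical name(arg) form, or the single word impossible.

key: cell and facing (now W) both changed — the 2 commands mix motion and turning
begin: (3, 5) facing up
[1] after back(2): (3, 3) facing up
[2] after turn(left): (3, 3) facing left
uniquely the one of 64 2-step routes that fits.

back(2), turn(left)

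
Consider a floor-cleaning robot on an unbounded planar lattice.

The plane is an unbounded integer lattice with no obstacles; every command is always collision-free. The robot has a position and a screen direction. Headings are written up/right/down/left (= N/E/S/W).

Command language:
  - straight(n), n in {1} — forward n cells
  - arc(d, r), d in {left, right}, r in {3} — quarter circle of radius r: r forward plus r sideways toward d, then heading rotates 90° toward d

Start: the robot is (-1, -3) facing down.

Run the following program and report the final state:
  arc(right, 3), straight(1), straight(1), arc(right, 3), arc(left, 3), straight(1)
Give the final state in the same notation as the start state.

initial: (-1, -3) facing down
[1] after arc(right, 3): (-4, -6) facing left
[2] after straight(1): (-5, -6) facing left
[3] after straight(1): (-6, -6) facing left
[4] after arc(right, 3): (-9, -3) facing up
[5] after arc(left, 3): (-12, 0) facing left
[6] after straight(1): (-13, 0) facing left

(-13, 0) facing left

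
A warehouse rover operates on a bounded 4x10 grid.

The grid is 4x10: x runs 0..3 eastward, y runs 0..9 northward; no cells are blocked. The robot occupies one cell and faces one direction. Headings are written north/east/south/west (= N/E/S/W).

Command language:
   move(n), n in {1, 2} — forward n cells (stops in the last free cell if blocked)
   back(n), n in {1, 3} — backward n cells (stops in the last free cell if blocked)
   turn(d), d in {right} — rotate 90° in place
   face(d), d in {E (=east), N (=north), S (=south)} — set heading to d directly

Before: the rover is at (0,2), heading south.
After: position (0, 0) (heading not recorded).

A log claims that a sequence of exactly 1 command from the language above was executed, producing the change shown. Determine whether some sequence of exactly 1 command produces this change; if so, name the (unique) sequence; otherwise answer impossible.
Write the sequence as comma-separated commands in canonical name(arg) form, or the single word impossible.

initial: at (0,2), heading south
[1] after move(2): at (0,0), heading south
uniquely the one of 8 1-step routes that fits.

move(2)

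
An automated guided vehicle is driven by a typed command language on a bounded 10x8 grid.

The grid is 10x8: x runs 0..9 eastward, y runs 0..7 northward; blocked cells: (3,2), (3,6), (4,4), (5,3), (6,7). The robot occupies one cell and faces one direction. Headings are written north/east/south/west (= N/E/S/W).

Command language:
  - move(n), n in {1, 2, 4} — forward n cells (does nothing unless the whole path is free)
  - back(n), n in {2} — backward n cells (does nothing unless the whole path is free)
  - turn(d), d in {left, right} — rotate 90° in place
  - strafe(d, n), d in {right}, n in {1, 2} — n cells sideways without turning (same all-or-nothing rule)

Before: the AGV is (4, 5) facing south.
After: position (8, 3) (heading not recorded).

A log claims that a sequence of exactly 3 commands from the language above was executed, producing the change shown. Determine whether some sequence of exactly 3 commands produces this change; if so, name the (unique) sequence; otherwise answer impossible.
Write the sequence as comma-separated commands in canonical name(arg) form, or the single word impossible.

key: order matters: swapping turn(left) and strafe(right, 2) lands elsewhere
start: (4, 5) facing south
step 1 (turn(left)): (4, 5) facing east
step 2 (move(4)): (8, 5) facing east
step 3 (strafe(right, 2)): (8, 3) facing east
uniquely the one of 512 3-step routes that fits.

turn(left), move(4), strafe(right, 2)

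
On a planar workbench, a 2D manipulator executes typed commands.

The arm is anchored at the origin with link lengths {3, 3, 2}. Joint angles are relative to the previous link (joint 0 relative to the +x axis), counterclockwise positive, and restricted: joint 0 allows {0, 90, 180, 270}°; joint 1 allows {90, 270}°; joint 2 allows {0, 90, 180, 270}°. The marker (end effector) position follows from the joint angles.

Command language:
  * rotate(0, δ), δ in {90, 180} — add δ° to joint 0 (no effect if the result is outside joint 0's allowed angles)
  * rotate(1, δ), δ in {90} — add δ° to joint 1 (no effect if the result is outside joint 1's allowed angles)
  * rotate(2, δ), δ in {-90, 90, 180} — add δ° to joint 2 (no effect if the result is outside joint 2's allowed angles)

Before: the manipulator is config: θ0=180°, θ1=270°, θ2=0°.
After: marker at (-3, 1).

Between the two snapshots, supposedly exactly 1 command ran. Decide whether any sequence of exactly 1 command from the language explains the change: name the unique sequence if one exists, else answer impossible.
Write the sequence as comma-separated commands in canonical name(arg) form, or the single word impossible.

rotate(2, 180)

initial: config: θ0=180°, θ1=270°, θ2=0°
[1] after rotate(2, 180): config: θ0=180°, θ1=270°, θ2=180°
no other 1-command option fits: unique.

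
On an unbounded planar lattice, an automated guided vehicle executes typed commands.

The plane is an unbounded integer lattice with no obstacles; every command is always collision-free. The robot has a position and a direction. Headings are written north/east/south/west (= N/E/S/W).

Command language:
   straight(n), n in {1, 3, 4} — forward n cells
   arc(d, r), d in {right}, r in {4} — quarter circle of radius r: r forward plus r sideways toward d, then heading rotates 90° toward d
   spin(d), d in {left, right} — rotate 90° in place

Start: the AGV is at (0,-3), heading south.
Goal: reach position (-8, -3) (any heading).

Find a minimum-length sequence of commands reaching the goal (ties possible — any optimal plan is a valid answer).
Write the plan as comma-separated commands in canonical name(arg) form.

arc(right, 4), arc(right, 4)

start: at (0,-3), heading south
1. arc(right, 4) → at (-4,-7), heading west
2. arc(right, 4) → at (-8,-3), heading north
no 1-step plan works, so 2 is optimal.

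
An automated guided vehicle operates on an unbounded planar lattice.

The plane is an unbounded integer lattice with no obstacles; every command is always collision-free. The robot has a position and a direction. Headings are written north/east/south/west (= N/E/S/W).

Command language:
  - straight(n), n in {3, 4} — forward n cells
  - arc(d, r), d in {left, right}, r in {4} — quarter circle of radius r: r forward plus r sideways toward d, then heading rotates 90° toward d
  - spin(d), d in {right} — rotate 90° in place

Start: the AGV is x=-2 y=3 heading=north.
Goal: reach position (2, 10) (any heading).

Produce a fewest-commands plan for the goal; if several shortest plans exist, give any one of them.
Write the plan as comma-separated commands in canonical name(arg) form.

straight(3), arc(right, 4)

t0: x=-2 y=3 heading=north
[1] after straight(3): x=-2 y=6 heading=north
[2] after arc(right, 4): x=2 y=10 heading=east
shorter routes all fall short; 2 is best.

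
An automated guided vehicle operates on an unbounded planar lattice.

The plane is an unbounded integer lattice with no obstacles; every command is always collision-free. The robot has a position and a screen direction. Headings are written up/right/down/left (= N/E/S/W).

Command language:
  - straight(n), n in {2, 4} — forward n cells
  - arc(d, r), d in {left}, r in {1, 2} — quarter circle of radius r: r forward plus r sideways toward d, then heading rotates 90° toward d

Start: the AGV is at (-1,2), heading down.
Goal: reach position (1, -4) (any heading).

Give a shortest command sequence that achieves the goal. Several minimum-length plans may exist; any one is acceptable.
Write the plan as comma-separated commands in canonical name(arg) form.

t0: at (-1,2), heading down
1. straight(4) → at (-1,-2), heading down
2. arc(left, 2) → at (1,-4), heading right
shorter routes all fall short; 2 is best.

straight(4), arc(left, 2)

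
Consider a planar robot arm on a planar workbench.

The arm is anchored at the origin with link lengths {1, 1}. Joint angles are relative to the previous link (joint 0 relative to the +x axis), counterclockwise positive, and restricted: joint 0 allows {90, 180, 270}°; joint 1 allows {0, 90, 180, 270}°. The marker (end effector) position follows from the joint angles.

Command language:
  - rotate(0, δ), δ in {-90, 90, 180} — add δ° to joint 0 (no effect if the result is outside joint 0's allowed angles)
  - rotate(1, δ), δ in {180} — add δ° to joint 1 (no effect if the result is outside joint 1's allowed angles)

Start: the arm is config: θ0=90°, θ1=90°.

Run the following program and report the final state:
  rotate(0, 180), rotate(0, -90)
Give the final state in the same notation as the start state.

config: θ0=180°, θ1=90°

t0: config: θ0=90°, θ1=90°
step 1 (rotate(0, 180)): config: θ0=270°, θ1=90°
step 2 (rotate(0, -90)): config: θ0=180°, θ1=90°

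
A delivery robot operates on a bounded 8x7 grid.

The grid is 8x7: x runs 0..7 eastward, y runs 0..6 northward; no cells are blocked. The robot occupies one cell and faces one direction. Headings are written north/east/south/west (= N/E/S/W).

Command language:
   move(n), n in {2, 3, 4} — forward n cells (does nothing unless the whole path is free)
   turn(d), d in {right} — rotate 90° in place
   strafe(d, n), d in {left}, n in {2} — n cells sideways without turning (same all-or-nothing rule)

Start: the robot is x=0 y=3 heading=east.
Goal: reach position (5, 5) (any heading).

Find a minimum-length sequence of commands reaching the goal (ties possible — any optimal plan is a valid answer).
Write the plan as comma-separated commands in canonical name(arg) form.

begin: x=0 y=3 heading=east
[1] after move(3): x=3 y=3 heading=east
[2] after move(2): x=5 y=3 heading=east
[3] after strafe(left, 2): x=5 y=5 heading=east
minimal: 3 command(s), checked below 3.

move(3), move(2), strafe(left, 2)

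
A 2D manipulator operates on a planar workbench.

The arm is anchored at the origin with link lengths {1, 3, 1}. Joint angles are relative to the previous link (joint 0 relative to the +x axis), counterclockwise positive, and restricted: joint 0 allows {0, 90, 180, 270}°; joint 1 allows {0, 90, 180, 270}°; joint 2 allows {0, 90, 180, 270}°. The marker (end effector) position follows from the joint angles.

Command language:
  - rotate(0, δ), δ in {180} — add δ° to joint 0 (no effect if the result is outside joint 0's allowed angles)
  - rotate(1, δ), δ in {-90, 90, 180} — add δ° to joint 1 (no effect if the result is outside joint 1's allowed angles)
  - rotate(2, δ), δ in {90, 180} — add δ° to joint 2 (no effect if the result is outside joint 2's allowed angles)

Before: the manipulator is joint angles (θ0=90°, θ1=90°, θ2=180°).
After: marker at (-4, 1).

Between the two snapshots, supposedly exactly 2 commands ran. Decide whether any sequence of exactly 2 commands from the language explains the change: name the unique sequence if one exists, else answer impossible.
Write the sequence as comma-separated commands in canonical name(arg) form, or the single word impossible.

rotate(2, 90), rotate(2, 90)

begin: joint angles (θ0=90°, θ1=90°, θ2=180°)
step 1 (rotate(2, 90)): joint angles (θ0=90°, θ1=90°, θ2=270°)
step 2 (rotate(2, 90)): joint angles (θ0=90°, θ1=90°, θ2=0°)
no other 2-command option fits: unique.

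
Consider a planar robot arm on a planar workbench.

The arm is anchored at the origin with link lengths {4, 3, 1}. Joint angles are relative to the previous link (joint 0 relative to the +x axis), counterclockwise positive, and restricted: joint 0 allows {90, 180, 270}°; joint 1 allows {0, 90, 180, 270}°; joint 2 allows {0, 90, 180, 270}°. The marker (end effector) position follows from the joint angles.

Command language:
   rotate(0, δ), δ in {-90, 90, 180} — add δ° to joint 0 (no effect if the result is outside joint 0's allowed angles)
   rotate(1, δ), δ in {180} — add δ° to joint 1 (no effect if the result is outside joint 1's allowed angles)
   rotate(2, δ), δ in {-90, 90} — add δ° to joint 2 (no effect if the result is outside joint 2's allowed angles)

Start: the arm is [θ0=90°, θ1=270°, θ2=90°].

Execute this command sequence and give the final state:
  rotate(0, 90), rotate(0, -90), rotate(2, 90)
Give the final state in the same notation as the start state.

[θ0=90°, θ1=270°, θ2=180°]

initial: [θ0=90°, θ1=270°, θ2=90°]
t=1 rotate(0, 90) ⇒ [θ0=180°, θ1=270°, θ2=90°]
t=2 rotate(0, -90) ⇒ [θ0=90°, θ1=270°, θ2=90°]
t=3 rotate(2, 90) ⇒ [θ0=90°, θ1=270°, θ2=180°]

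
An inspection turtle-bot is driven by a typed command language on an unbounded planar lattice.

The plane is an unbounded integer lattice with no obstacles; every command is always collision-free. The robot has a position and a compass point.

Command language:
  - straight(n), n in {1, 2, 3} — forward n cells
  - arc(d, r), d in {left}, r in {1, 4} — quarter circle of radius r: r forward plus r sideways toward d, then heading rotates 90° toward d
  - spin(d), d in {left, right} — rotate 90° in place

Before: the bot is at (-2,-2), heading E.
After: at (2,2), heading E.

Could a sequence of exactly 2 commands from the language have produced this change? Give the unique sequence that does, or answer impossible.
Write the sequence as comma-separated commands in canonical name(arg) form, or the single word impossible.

arc(left, 4), spin(right)

key: heading stays E — rotations cancel among the 2 commands
t0: at (-2,-2), heading E
t=1 arc(left, 4) ⇒ at (2,2), heading N
t=2 spin(right) ⇒ at (2,2), heading E
all 49 alternatives checked — unique.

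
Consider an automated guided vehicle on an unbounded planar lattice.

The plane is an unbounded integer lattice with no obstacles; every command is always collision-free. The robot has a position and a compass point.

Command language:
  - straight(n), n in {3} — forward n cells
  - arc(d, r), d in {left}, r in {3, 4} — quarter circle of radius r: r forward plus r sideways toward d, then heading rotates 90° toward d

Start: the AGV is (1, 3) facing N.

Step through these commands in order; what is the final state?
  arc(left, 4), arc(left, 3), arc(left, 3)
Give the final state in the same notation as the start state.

initial: (1, 3) facing N
1. arc(left, 4) → (-3, 7) facing W
2. arc(left, 3) → (-6, 4) facing S
3. arc(left, 3) → (-3, 1) facing E

(-3, 1) facing E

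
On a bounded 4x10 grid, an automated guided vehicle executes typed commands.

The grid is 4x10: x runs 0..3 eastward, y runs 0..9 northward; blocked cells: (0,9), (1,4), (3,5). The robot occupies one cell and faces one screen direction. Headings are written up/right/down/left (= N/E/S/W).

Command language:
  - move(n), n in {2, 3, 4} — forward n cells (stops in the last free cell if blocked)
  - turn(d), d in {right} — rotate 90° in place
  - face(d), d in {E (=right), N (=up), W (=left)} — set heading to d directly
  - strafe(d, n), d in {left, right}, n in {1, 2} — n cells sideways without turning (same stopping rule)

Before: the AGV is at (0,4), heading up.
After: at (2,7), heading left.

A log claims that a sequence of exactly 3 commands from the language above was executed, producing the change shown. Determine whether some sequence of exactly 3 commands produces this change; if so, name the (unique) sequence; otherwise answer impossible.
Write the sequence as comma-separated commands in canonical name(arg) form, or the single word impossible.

move(3), strafe(right, 2), face(W)

key: running face(W) before move(3) would end elsewhere — order is forced
start: at (0,4), heading up
step 1 (move(3)): at (0,7), heading up
step 2 (strafe(right, 2)): at (2,7), heading up
step 3 (face(W)): at (2,7), heading left
no other 3-command option fits: unique.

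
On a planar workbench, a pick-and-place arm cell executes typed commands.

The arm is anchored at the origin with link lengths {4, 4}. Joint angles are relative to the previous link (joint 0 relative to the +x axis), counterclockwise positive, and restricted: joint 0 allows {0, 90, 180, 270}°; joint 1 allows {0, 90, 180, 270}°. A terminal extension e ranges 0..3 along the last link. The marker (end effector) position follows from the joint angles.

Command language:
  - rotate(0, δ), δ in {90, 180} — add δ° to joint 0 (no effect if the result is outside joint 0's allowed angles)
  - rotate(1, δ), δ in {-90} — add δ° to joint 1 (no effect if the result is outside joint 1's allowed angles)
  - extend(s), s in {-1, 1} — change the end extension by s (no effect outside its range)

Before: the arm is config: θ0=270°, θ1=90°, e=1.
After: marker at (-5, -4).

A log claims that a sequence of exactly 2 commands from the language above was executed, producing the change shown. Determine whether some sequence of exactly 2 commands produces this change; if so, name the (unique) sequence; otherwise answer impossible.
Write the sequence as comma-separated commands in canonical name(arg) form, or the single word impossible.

t0: config: θ0=270°, θ1=90°, e=1
step 1 (rotate(1, -90)): config: θ0=270°, θ1=0°, e=1
step 2 (rotate(1, -90)): config: θ0=270°, θ1=270°, e=1
no other 2-command option fits: unique.

rotate(1, -90), rotate(1, -90)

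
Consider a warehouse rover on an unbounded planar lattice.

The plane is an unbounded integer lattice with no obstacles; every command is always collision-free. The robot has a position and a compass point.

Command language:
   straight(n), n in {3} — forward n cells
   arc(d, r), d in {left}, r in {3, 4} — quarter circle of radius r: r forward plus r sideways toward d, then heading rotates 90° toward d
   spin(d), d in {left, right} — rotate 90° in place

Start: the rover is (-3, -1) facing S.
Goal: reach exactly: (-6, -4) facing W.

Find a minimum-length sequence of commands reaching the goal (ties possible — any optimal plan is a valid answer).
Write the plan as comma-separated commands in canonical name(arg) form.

t0: (-3, -1) facing S
t=1 spin(right) ⇒ (-3, -1) facing W
t=2 arc(left, 3) ⇒ (-6, -4) facing S
t=3 spin(right) ⇒ (-6, -4) facing W
nothing shorter than 3 reaches the goal.

spin(right), arc(left, 3), spin(right)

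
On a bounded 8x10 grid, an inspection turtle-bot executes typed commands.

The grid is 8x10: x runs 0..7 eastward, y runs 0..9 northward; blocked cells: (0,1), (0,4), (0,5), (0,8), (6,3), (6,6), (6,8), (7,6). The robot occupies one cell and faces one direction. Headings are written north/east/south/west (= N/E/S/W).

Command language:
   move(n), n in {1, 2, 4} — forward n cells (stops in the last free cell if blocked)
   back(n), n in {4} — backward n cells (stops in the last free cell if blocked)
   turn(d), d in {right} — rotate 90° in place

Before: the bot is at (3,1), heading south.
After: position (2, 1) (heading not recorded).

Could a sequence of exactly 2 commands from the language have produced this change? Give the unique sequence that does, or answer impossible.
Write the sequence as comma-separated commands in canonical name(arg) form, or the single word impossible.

key: order matters: swapping turn(right) and move(1) lands elsewhere
begin: at (3,1), heading south
step 1 (turn(right)): at (3,1), heading west
step 2 (move(1)): at (2,1), heading west
all 25 alternatives checked — unique.

turn(right), move(1)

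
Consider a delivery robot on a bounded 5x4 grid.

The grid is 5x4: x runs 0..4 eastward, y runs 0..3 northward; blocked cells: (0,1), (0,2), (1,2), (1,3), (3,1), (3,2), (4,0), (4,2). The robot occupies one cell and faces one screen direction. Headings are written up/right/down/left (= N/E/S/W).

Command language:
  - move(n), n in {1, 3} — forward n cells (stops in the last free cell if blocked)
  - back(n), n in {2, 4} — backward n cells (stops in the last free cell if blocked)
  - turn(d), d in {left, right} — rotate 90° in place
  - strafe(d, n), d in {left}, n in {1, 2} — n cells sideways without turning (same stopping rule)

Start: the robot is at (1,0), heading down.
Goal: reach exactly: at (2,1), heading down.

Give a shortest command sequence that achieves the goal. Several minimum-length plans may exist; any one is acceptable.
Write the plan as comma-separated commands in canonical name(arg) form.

begin: at (1,0), heading down
1. back(4) → at (1,1), heading down
2. strafe(left, 1) → at (2,1), heading down
shorter routes all fall short; 2 is best.

back(4), strafe(left, 1)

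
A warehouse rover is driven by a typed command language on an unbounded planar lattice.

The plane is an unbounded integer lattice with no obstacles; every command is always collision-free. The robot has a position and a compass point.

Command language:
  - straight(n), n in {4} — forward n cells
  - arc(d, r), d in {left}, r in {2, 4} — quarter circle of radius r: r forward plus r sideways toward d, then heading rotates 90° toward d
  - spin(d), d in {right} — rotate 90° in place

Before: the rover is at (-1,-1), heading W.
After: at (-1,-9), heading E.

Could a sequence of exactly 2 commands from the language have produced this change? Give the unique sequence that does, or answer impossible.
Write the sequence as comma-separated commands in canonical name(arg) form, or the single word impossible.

key: position moved to (-1,-9) AND the heading swung to E — translation plus rotation needed
t0: at (-1,-1), heading W
1. arc(left, 4) → at (-5,-5), heading S
2. arc(left, 4) → at (-1,-9), heading E
no rival 2-sequence matches.

arc(left, 4), arc(left, 4)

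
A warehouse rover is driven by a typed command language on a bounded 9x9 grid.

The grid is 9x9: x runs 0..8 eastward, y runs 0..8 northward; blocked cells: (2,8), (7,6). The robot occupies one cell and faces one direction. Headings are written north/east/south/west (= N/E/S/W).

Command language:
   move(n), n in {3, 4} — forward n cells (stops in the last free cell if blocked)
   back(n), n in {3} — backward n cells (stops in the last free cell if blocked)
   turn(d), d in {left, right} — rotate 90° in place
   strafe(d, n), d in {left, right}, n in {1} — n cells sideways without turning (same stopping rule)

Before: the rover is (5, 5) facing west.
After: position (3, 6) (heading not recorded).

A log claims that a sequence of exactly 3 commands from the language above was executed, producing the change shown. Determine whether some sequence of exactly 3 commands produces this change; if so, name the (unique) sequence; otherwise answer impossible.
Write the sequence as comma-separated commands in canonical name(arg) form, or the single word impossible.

strafe(right, 1), back(3), move(3)

key: running move(3) before strafe(right, 1) would end elsewhere — order is forced
t0: (5, 5) facing west
t=1 strafe(right, 1) ⇒ (5, 6) facing west
t=2 back(3) ⇒ (6, 6) facing west
t=3 move(3) ⇒ (3, 6) facing west
uniquely the one of 343 3-step routes that fits.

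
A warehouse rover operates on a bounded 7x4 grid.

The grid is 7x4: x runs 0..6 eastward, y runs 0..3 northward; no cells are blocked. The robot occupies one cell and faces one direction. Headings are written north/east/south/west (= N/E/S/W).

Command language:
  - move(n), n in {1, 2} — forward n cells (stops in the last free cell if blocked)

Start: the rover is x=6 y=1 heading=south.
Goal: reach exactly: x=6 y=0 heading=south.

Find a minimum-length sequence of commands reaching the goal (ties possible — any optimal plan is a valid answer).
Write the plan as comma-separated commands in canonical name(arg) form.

initial: x=6 y=1 heading=south
1. move(2) → x=6 y=0 heading=south
nothing shorter than 1 reaches the goal.

move(2)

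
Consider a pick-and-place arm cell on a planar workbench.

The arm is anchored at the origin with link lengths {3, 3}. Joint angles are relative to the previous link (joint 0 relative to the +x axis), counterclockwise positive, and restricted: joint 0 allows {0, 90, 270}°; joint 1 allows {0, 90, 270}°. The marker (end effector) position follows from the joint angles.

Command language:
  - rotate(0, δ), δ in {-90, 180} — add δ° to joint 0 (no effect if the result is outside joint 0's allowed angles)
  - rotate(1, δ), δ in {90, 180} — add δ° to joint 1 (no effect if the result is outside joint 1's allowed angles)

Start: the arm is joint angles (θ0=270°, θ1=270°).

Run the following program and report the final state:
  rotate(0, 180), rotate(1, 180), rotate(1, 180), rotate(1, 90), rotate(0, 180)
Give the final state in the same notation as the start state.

start: joint angles (θ0=270°, θ1=270°)
1. rotate(0, 180) → joint angles (θ0=90°, θ1=270°)
2. rotate(1, 180) → joint angles (θ0=90°, θ1=90°)
3. rotate(1, 180) → joint angles (θ0=90°, θ1=270°)
4. rotate(1, 90) → joint angles (θ0=90°, θ1=0°)
5. rotate(0, 180) → joint angles (θ0=270°, θ1=0°)

joint angles (θ0=270°, θ1=0°)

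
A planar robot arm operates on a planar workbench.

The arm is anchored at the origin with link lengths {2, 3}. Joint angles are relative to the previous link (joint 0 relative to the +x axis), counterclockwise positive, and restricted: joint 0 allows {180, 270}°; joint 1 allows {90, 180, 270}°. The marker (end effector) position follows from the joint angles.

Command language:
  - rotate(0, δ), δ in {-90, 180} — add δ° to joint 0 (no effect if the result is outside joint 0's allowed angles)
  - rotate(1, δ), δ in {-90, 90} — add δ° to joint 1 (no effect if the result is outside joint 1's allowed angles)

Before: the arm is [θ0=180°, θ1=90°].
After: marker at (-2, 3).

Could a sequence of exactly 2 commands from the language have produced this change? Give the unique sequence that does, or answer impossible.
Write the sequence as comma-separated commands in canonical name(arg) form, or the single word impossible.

from: [θ0=180°, θ1=90°]
t=1 rotate(1, 90) ⇒ [θ0=180°, θ1=180°]
t=2 rotate(1, 90) ⇒ [θ0=180°, θ1=270°]
uniquely the one of 16 2-step routes that fits.

rotate(1, 90), rotate(1, 90)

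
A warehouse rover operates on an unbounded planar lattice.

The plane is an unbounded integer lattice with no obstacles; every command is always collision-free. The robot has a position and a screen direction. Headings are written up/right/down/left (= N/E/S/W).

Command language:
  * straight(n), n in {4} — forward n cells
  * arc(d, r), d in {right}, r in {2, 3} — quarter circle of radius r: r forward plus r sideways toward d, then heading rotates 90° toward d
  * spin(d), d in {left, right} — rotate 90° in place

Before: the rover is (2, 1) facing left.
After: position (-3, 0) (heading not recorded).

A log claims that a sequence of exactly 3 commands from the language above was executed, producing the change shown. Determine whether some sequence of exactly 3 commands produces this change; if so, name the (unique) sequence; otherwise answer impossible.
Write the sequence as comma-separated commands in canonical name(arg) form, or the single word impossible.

spin(left), arc(right, 3), arc(right, 2)

key: order matters: swapping spin(left) and arc(right, 2) lands elsewhere
initial: (2, 1) facing left
t=1 spin(left) ⇒ (2, 1) facing down
t=2 arc(right, 3) ⇒ (-1, -2) facing left
t=3 arc(right, 2) ⇒ (-3, 0) facing up
no other 3-command option fits: unique.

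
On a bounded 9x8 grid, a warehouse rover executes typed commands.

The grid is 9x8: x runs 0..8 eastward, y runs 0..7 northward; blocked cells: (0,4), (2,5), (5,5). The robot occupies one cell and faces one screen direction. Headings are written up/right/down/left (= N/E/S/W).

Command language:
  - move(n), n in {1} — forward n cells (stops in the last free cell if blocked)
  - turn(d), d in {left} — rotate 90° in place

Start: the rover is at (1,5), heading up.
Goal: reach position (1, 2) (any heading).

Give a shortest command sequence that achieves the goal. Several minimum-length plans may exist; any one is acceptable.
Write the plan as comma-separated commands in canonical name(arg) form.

begin: at (1,5), heading up
1. turn(left) → at (1,5), heading left
2. turn(left) → at (1,5), heading down
3. move(1) → at (1,4), heading down
4. move(1) → at (1,3), heading down
5. move(1) → at (1,2), heading down
minimal: 5 command(s), checked below 5.

turn(left), turn(left), move(1), move(1), move(1)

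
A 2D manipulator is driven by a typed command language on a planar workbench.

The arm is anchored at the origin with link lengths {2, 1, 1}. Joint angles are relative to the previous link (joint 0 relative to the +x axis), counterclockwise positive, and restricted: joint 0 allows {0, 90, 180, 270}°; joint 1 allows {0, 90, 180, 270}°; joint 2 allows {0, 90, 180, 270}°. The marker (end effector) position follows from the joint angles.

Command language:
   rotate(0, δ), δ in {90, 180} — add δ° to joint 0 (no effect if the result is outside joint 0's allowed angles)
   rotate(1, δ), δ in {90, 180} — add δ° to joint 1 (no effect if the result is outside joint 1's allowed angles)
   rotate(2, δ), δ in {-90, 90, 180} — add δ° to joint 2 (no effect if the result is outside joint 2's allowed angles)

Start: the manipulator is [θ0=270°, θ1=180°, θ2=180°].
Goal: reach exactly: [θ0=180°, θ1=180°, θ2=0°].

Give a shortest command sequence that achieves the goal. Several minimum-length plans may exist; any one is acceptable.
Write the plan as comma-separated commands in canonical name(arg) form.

start: [θ0=270°, θ1=180°, θ2=180°]
step 1 (rotate(0, 90)): [θ0=0°, θ1=180°, θ2=180°]
step 2 (rotate(2, 180)): [θ0=0°, θ1=180°, θ2=0°]
step 3 (rotate(0, 180)): [θ0=180°, θ1=180°, θ2=0°]
nothing shorter than 3 reaches the goal.

rotate(0, 90), rotate(2, 180), rotate(0, 180)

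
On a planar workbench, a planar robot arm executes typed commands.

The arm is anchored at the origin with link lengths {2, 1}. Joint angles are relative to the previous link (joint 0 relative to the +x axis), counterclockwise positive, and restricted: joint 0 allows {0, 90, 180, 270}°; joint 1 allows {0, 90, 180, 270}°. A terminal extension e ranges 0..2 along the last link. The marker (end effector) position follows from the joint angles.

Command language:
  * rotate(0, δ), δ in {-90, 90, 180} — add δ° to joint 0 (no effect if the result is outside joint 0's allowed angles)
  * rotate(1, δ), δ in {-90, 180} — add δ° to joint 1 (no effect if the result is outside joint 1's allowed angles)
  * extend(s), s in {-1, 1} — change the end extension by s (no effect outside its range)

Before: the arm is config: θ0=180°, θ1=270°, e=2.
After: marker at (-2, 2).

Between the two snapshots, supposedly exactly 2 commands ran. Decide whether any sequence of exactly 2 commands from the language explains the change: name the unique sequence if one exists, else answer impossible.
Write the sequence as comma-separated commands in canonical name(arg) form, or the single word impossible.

key: running extend(-1) before extend(1) would end elsewhere — order is forced
from: config: θ0=180°, θ1=270°, e=2
t=1 extend(1) ⇒ config: θ0=180°, θ1=270°, e=2
t=2 extend(-1) ⇒ config: θ0=180°, θ1=270°, e=1
uniquely the one of 49 2-step routes that fits.

extend(1), extend(-1)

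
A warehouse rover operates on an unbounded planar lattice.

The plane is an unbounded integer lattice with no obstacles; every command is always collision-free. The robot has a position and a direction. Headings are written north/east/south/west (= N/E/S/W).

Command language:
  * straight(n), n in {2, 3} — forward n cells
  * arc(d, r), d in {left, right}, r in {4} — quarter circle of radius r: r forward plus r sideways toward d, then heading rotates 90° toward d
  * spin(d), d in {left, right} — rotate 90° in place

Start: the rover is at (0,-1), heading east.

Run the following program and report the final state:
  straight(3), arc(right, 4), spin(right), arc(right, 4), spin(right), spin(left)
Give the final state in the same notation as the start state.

t0: at (0,-1), heading east
[1] after straight(3): at (3,-1), heading east
[2] after arc(right, 4): at (7,-5), heading south
[3] after spin(right): at (7,-5), heading west
[4] after arc(right, 4): at (3,-1), heading north
[5] after spin(right): at (3,-1), heading east
[6] after spin(left): at (3,-1), heading north

at (3,-1), heading north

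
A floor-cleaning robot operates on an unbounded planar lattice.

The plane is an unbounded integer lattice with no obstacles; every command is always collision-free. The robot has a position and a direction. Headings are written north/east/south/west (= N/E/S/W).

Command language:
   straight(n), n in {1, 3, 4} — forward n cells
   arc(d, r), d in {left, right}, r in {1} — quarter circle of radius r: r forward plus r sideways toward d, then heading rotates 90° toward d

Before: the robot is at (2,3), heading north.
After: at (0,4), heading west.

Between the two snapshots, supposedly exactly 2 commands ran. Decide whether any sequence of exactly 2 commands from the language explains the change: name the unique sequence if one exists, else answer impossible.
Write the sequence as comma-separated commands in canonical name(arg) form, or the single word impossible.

arc(left, 1), straight(1)

key: running straight(1) before arc(left, 1) would end elsewhere — order is forced
from: at (2,3), heading north
[1] after arc(left, 1): at (1,4), heading west
[2] after straight(1): at (0,4), heading west
no rival 2-sequence matches.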